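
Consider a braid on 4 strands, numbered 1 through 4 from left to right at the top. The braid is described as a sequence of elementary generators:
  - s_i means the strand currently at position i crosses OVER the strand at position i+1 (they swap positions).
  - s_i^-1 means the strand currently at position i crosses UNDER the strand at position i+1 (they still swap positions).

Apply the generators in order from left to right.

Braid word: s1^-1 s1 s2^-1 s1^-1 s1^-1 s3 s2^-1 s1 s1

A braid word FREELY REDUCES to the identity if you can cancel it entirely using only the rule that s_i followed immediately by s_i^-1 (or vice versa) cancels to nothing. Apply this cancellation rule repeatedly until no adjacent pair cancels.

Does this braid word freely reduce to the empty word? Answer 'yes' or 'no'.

Answer: no

Derivation:
Gen 1 (s1^-1): push. Stack: [s1^-1]
Gen 2 (s1): cancels prior s1^-1. Stack: []
Gen 3 (s2^-1): push. Stack: [s2^-1]
Gen 4 (s1^-1): push. Stack: [s2^-1 s1^-1]
Gen 5 (s1^-1): push. Stack: [s2^-1 s1^-1 s1^-1]
Gen 6 (s3): push. Stack: [s2^-1 s1^-1 s1^-1 s3]
Gen 7 (s2^-1): push. Stack: [s2^-1 s1^-1 s1^-1 s3 s2^-1]
Gen 8 (s1): push. Stack: [s2^-1 s1^-1 s1^-1 s3 s2^-1 s1]
Gen 9 (s1): push. Stack: [s2^-1 s1^-1 s1^-1 s3 s2^-1 s1 s1]
Reduced word: s2^-1 s1^-1 s1^-1 s3 s2^-1 s1 s1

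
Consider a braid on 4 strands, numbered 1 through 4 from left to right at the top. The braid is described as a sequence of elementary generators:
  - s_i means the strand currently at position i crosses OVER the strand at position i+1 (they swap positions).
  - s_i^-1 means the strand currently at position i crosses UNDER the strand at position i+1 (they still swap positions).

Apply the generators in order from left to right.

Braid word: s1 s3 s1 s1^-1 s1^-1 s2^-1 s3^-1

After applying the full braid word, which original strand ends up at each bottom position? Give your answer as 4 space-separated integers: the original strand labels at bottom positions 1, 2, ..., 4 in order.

Answer: 1 4 3 2

Derivation:
Gen 1 (s1): strand 1 crosses over strand 2. Perm now: [2 1 3 4]
Gen 2 (s3): strand 3 crosses over strand 4. Perm now: [2 1 4 3]
Gen 3 (s1): strand 2 crosses over strand 1. Perm now: [1 2 4 3]
Gen 4 (s1^-1): strand 1 crosses under strand 2. Perm now: [2 1 4 3]
Gen 5 (s1^-1): strand 2 crosses under strand 1. Perm now: [1 2 4 3]
Gen 6 (s2^-1): strand 2 crosses under strand 4. Perm now: [1 4 2 3]
Gen 7 (s3^-1): strand 2 crosses under strand 3. Perm now: [1 4 3 2]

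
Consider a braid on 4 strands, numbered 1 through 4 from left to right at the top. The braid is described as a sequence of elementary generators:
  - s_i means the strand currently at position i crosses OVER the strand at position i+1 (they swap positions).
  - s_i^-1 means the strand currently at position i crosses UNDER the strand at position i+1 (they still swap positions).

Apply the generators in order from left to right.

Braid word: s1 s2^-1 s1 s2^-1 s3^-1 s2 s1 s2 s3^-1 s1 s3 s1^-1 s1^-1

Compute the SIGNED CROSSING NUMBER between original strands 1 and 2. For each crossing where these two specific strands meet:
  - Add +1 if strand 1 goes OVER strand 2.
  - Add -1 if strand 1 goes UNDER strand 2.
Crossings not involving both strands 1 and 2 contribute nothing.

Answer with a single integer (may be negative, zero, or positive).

Answer: 2

Derivation:
Gen 1: 1 over 2. Both 1&2? yes. Contrib: +1. Sum: 1
Gen 2: crossing 1x3. Both 1&2? no. Sum: 1
Gen 3: crossing 2x3. Both 1&2? no. Sum: 1
Gen 4: 2 under 1. Both 1&2? yes. Contrib: +1. Sum: 2
Gen 5: crossing 2x4. Both 1&2? no. Sum: 2
Gen 6: crossing 1x4. Both 1&2? no. Sum: 2
Gen 7: crossing 3x4. Both 1&2? no. Sum: 2
Gen 8: crossing 3x1. Both 1&2? no. Sum: 2
Gen 9: crossing 3x2. Both 1&2? no. Sum: 2
Gen 10: crossing 4x1. Both 1&2? no. Sum: 2
Gen 11: crossing 2x3. Both 1&2? no. Sum: 2
Gen 12: crossing 1x4. Both 1&2? no. Sum: 2
Gen 13: crossing 4x1. Both 1&2? no. Sum: 2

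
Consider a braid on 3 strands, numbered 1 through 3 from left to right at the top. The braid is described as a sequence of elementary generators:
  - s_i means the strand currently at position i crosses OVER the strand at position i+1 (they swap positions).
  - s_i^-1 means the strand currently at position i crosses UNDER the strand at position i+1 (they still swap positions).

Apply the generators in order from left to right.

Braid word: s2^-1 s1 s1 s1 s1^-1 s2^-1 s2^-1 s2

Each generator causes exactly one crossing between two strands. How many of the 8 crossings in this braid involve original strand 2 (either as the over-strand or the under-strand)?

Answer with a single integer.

Gen 1: crossing 2x3. Involves strand 2? yes. Count so far: 1
Gen 2: crossing 1x3. Involves strand 2? no. Count so far: 1
Gen 3: crossing 3x1. Involves strand 2? no. Count so far: 1
Gen 4: crossing 1x3. Involves strand 2? no. Count so far: 1
Gen 5: crossing 3x1. Involves strand 2? no. Count so far: 1
Gen 6: crossing 3x2. Involves strand 2? yes. Count so far: 2
Gen 7: crossing 2x3. Involves strand 2? yes. Count so far: 3
Gen 8: crossing 3x2. Involves strand 2? yes. Count so far: 4

Answer: 4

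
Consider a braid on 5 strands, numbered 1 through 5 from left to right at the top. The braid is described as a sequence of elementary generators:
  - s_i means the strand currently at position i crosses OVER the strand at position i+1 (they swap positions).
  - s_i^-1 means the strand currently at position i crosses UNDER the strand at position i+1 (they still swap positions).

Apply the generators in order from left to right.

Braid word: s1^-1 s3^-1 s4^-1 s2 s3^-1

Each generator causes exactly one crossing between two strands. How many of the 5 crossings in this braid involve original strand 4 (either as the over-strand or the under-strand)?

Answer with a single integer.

Gen 1: crossing 1x2. Involves strand 4? no. Count so far: 0
Gen 2: crossing 3x4. Involves strand 4? yes. Count so far: 1
Gen 3: crossing 3x5. Involves strand 4? no. Count so far: 1
Gen 4: crossing 1x4. Involves strand 4? yes. Count so far: 2
Gen 5: crossing 1x5. Involves strand 4? no. Count so far: 2

Answer: 2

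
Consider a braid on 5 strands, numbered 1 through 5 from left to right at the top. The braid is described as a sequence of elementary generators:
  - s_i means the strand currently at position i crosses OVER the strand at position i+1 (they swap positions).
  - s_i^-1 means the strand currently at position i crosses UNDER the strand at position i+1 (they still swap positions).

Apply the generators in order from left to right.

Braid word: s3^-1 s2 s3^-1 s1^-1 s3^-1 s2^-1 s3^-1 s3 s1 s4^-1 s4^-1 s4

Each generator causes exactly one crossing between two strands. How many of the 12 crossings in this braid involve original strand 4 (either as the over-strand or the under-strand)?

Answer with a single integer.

Answer: 4

Derivation:
Gen 1: crossing 3x4. Involves strand 4? yes. Count so far: 1
Gen 2: crossing 2x4. Involves strand 4? yes. Count so far: 2
Gen 3: crossing 2x3. Involves strand 4? no. Count so far: 2
Gen 4: crossing 1x4. Involves strand 4? yes. Count so far: 3
Gen 5: crossing 3x2. Involves strand 4? no. Count so far: 3
Gen 6: crossing 1x2. Involves strand 4? no. Count so far: 3
Gen 7: crossing 1x3. Involves strand 4? no. Count so far: 3
Gen 8: crossing 3x1. Involves strand 4? no. Count so far: 3
Gen 9: crossing 4x2. Involves strand 4? yes. Count so far: 4
Gen 10: crossing 3x5. Involves strand 4? no. Count so far: 4
Gen 11: crossing 5x3. Involves strand 4? no. Count so far: 4
Gen 12: crossing 3x5. Involves strand 4? no. Count so far: 4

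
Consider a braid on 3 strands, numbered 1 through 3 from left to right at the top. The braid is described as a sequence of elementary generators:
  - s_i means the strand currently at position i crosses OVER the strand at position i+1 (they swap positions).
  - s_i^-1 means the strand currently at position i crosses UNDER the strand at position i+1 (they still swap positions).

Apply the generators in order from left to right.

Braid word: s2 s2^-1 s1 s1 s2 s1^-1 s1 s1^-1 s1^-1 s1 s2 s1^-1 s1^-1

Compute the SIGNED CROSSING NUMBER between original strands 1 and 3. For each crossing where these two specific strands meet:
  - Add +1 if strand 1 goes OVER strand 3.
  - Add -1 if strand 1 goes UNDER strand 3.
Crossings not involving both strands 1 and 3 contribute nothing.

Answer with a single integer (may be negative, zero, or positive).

Answer: -1

Derivation:
Gen 1: crossing 2x3. Both 1&3? no. Sum: 0
Gen 2: crossing 3x2. Both 1&3? no. Sum: 0
Gen 3: crossing 1x2. Both 1&3? no. Sum: 0
Gen 4: crossing 2x1. Both 1&3? no. Sum: 0
Gen 5: crossing 2x3. Both 1&3? no. Sum: 0
Gen 6: 1 under 3. Both 1&3? yes. Contrib: -1. Sum: -1
Gen 7: 3 over 1. Both 1&3? yes. Contrib: -1. Sum: -2
Gen 8: 1 under 3. Both 1&3? yes. Contrib: -1. Sum: -3
Gen 9: 3 under 1. Both 1&3? yes. Contrib: +1. Sum: -2
Gen 10: 1 over 3. Both 1&3? yes. Contrib: +1. Sum: -1
Gen 11: crossing 1x2. Both 1&3? no. Sum: -1
Gen 12: crossing 3x2. Both 1&3? no. Sum: -1
Gen 13: crossing 2x3. Both 1&3? no. Sum: -1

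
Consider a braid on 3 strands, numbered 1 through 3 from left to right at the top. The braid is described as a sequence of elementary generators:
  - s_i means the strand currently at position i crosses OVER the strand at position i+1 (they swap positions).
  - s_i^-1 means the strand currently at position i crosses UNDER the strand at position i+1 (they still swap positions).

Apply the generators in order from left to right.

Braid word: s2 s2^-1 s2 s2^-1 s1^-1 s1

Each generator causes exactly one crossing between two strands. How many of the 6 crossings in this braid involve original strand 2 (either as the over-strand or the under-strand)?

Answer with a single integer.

Gen 1: crossing 2x3. Involves strand 2? yes. Count so far: 1
Gen 2: crossing 3x2. Involves strand 2? yes. Count so far: 2
Gen 3: crossing 2x3. Involves strand 2? yes. Count so far: 3
Gen 4: crossing 3x2. Involves strand 2? yes. Count so far: 4
Gen 5: crossing 1x2. Involves strand 2? yes. Count so far: 5
Gen 6: crossing 2x1. Involves strand 2? yes. Count so far: 6

Answer: 6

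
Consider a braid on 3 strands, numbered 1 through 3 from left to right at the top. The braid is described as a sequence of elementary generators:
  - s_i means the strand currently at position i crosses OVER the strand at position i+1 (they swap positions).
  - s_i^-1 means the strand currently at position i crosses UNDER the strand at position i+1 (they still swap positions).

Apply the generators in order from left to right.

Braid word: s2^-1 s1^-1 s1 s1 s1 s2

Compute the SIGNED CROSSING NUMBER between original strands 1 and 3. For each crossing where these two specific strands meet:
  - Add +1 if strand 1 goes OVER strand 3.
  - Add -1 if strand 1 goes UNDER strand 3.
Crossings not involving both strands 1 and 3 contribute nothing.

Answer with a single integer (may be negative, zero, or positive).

Gen 1: crossing 2x3. Both 1&3? no. Sum: 0
Gen 2: 1 under 3. Both 1&3? yes. Contrib: -1. Sum: -1
Gen 3: 3 over 1. Both 1&3? yes. Contrib: -1. Sum: -2
Gen 4: 1 over 3. Both 1&3? yes. Contrib: +1. Sum: -1
Gen 5: 3 over 1. Both 1&3? yes. Contrib: -1. Sum: -2
Gen 6: crossing 3x2. Both 1&3? no. Sum: -2

Answer: -2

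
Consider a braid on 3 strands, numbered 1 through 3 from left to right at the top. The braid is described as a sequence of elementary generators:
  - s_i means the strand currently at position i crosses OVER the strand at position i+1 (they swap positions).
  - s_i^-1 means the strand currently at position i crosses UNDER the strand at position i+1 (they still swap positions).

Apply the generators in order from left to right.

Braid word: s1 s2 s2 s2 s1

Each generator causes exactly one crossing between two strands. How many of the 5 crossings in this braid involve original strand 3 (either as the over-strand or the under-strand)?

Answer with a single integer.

Answer: 4

Derivation:
Gen 1: crossing 1x2. Involves strand 3? no. Count so far: 0
Gen 2: crossing 1x3. Involves strand 3? yes. Count so far: 1
Gen 3: crossing 3x1. Involves strand 3? yes. Count so far: 2
Gen 4: crossing 1x3. Involves strand 3? yes. Count so far: 3
Gen 5: crossing 2x3. Involves strand 3? yes. Count so far: 4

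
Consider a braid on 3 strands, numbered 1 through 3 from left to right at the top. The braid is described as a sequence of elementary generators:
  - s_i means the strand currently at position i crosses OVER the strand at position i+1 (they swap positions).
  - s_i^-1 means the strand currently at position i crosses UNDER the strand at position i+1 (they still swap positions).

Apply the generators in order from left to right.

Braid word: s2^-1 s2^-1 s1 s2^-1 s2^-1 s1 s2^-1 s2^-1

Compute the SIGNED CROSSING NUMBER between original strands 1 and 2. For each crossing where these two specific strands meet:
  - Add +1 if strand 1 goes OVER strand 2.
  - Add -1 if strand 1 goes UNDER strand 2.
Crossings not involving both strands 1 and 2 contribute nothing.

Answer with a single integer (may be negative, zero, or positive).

Answer: 0

Derivation:
Gen 1: crossing 2x3. Both 1&2? no. Sum: 0
Gen 2: crossing 3x2. Both 1&2? no. Sum: 0
Gen 3: 1 over 2. Both 1&2? yes. Contrib: +1. Sum: 1
Gen 4: crossing 1x3. Both 1&2? no. Sum: 1
Gen 5: crossing 3x1. Both 1&2? no. Sum: 1
Gen 6: 2 over 1. Both 1&2? yes. Contrib: -1. Sum: 0
Gen 7: crossing 2x3. Both 1&2? no. Sum: 0
Gen 8: crossing 3x2. Both 1&2? no. Sum: 0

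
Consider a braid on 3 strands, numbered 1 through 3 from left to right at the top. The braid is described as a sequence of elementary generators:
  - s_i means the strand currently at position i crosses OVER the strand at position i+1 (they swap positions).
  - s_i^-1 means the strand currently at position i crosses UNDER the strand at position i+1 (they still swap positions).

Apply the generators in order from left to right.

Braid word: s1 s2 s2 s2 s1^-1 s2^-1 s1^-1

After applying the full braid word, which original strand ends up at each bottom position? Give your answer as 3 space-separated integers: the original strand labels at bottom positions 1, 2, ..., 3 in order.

Gen 1 (s1): strand 1 crosses over strand 2. Perm now: [2 1 3]
Gen 2 (s2): strand 1 crosses over strand 3. Perm now: [2 3 1]
Gen 3 (s2): strand 3 crosses over strand 1. Perm now: [2 1 3]
Gen 4 (s2): strand 1 crosses over strand 3. Perm now: [2 3 1]
Gen 5 (s1^-1): strand 2 crosses under strand 3. Perm now: [3 2 1]
Gen 6 (s2^-1): strand 2 crosses under strand 1. Perm now: [3 1 2]
Gen 7 (s1^-1): strand 3 crosses under strand 1. Perm now: [1 3 2]

Answer: 1 3 2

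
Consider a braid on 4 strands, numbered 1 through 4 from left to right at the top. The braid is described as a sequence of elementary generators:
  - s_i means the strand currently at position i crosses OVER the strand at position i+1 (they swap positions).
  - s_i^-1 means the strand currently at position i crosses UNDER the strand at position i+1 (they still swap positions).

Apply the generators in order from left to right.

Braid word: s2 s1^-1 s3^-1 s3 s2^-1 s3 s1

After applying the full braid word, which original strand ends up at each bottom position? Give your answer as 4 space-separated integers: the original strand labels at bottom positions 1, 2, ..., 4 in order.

Answer: 2 3 4 1

Derivation:
Gen 1 (s2): strand 2 crosses over strand 3. Perm now: [1 3 2 4]
Gen 2 (s1^-1): strand 1 crosses under strand 3. Perm now: [3 1 2 4]
Gen 3 (s3^-1): strand 2 crosses under strand 4. Perm now: [3 1 4 2]
Gen 4 (s3): strand 4 crosses over strand 2. Perm now: [3 1 2 4]
Gen 5 (s2^-1): strand 1 crosses under strand 2. Perm now: [3 2 1 4]
Gen 6 (s3): strand 1 crosses over strand 4. Perm now: [3 2 4 1]
Gen 7 (s1): strand 3 crosses over strand 2. Perm now: [2 3 4 1]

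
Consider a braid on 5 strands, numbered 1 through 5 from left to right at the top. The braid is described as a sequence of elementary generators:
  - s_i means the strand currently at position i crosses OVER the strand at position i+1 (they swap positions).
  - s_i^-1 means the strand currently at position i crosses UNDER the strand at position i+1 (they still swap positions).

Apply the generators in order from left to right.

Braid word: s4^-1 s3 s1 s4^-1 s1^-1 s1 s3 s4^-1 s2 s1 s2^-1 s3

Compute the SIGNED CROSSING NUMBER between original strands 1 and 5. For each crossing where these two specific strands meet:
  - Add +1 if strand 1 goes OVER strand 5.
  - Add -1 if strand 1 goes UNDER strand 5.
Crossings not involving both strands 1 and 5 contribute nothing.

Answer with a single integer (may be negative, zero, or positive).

Gen 1: crossing 4x5. Both 1&5? no. Sum: 0
Gen 2: crossing 3x5. Both 1&5? no. Sum: 0
Gen 3: crossing 1x2. Both 1&5? no. Sum: 0
Gen 4: crossing 3x4. Both 1&5? no. Sum: 0
Gen 5: crossing 2x1. Both 1&5? no. Sum: 0
Gen 6: crossing 1x2. Both 1&5? no. Sum: 0
Gen 7: crossing 5x4. Both 1&5? no. Sum: 0
Gen 8: crossing 5x3. Both 1&5? no. Sum: 0
Gen 9: crossing 1x4. Both 1&5? no. Sum: 0
Gen 10: crossing 2x4. Both 1&5? no. Sum: 0
Gen 11: crossing 2x1. Both 1&5? no. Sum: 0
Gen 12: crossing 2x3. Both 1&5? no. Sum: 0

Answer: 0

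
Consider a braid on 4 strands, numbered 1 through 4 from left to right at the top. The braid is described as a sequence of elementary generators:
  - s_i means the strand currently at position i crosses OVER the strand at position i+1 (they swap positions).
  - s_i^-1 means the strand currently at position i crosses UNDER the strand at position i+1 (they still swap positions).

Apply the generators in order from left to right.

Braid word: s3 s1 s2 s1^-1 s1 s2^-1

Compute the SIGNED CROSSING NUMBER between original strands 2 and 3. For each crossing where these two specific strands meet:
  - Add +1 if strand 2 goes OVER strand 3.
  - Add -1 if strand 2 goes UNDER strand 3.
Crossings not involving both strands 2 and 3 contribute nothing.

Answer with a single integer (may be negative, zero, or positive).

Answer: 0

Derivation:
Gen 1: crossing 3x4. Both 2&3? no. Sum: 0
Gen 2: crossing 1x2. Both 2&3? no. Sum: 0
Gen 3: crossing 1x4. Both 2&3? no. Sum: 0
Gen 4: crossing 2x4. Both 2&3? no. Sum: 0
Gen 5: crossing 4x2. Both 2&3? no. Sum: 0
Gen 6: crossing 4x1. Both 2&3? no. Sum: 0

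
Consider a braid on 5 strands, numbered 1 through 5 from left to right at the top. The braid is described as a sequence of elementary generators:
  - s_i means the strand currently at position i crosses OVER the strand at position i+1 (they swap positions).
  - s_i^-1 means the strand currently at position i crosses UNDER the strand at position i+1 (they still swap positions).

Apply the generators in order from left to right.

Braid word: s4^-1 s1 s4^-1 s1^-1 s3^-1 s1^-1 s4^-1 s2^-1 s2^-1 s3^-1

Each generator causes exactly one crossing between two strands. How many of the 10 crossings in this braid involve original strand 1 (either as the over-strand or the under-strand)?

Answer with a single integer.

Gen 1: crossing 4x5. Involves strand 1? no. Count so far: 0
Gen 2: crossing 1x2. Involves strand 1? yes. Count so far: 1
Gen 3: crossing 5x4. Involves strand 1? no. Count so far: 1
Gen 4: crossing 2x1. Involves strand 1? yes. Count so far: 2
Gen 5: crossing 3x4. Involves strand 1? no. Count so far: 2
Gen 6: crossing 1x2. Involves strand 1? yes. Count so far: 3
Gen 7: crossing 3x5. Involves strand 1? no. Count so far: 3
Gen 8: crossing 1x4. Involves strand 1? yes. Count so far: 4
Gen 9: crossing 4x1. Involves strand 1? yes. Count so far: 5
Gen 10: crossing 4x5. Involves strand 1? no. Count so far: 5

Answer: 5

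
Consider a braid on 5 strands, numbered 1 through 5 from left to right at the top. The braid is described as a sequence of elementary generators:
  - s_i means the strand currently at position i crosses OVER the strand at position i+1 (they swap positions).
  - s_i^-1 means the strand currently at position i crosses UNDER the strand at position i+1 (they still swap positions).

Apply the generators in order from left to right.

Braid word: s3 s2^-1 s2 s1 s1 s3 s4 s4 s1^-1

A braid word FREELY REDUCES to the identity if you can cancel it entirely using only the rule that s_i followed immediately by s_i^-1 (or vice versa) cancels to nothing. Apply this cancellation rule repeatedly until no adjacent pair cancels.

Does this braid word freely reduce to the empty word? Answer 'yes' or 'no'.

Answer: no

Derivation:
Gen 1 (s3): push. Stack: [s3]
Gen 2 (s2^-1): push. Stack: [s3 s2^-1]
Gen 3 (s2): cancels prior s2^-1. Stack: [s3]
Gen 4 (s1): push. Stack: [s3 s1]
Gen 5 (s1): push. Stack: [s3 s1 s1]
Gen 6 (s3): push. Stack: [s3 s1 s1 s3]
Gen 7 (s4): push. Stack: [s3 s1 s1 s3 s4]
Gen 8 (s4): push. Stack: [s3 s1 s1 s3 s4 s4]
Gen 9 (s1^-1): push. Stack: [s3 s1 s1 s3 s4 s4 s1^-1]
Reduced word: s3 s1 s1 s3 s4 s4 s1^-1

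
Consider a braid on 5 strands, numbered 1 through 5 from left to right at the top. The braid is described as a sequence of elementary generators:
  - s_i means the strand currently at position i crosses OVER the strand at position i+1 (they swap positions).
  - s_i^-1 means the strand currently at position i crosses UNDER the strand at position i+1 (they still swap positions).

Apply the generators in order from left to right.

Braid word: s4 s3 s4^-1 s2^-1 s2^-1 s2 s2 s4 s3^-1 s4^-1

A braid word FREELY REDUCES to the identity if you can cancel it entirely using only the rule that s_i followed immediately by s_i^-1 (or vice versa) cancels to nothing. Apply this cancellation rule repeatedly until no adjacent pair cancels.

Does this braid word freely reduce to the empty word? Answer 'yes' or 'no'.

Gen 1 (s4): push. Stack: [s4]
Gen 2 (s3): push. Stack: [s4 s3]
Gen 3 (s4^-1): push. Stack: [s4 s3 s4^-1]
Gen 4 (s2^-1): push. Stack: [s4 s3 s4^-1 s2^-1]
Gen 5 (s2^-1): push. Stack: [s4 s3 s4^-1 s2^-1 s2^-1]
Gen 6 (s2): cancels prior s2^-1. Stack: [s4 s3 s4^-1 s2^-1]
Gen 7 (s2): cancels prior s2^-1. Stack: [s4 s3 s4^-1]
Gen 8 (s4): cancels prior s4^-1. Stack: [s4 s3]
Gen 9 (s3^-1): cancels prior s3. Stack: [s4]
Gen 10 (s4^-1): cancels prior s4. Stack: []
Reduced word: (empty)

Answer: yes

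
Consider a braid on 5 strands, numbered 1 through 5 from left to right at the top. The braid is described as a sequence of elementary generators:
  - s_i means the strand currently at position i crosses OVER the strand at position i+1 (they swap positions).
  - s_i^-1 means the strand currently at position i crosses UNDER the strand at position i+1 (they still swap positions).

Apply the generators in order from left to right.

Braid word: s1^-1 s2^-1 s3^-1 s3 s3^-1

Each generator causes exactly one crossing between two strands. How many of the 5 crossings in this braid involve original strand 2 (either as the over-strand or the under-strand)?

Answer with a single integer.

Gen 1: crossing 1x2. Involves strand 2? yes. Count so far: 1
Gen 2: crossing 1x3. Involves strand 2? no. Count so far: 1
Gen 3: crossing 1x4. Involves strand 2? no. Count so far: 1
Gen 4: crossing 4x1. Involves strand 2? no. Count so far: 1
Gen 5: crossing 1x4. Involves strand 2? no. Count so far: 1

Answer: 1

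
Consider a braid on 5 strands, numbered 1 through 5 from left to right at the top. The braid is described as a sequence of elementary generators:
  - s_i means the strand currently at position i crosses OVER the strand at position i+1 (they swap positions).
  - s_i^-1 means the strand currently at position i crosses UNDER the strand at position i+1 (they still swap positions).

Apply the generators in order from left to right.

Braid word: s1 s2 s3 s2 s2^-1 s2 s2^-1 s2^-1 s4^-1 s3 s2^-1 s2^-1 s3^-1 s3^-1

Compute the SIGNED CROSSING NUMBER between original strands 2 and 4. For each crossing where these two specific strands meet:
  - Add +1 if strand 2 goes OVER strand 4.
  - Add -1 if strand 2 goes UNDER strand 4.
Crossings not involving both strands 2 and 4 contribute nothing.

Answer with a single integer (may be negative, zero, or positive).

Gen 1: crossing 1x2. Both 2&4? no. Sum: 0
Gen 2: crossing 1x3. Both 2&4? no. Sum: 0
Gen 3: crossing 1x4. Both 2&4? no. Sum: 0
Gen 4: crossing 3x4. Both 2&4? no. Sum: 0
Gen 5: crossing 4x3. Both 2&4? no. Sum: 0
Gen 6: crossing 3x4. Both 2&4? no. Sum: 0
Gen 7: crossing 4x3. Both 2&4? no. Sum: 0
Gen 8: crossing 3x4. Both 2&4? no. Sum: 0
Gen 9: crossing 1x5. Both 2&4? no. Sum: 0
Gen 10: crossing 3x5. Both 2&4? no. Sum: 0
Gen 11: crossing 4x5. Both 2&4? no. Sum: 0
Gen 12: crossing 5x4. Both 2&4? no. Sum: 0
Gen 13: crossing 5x3. Both 2&4? no. Sum: 0
Gen 14: crossing 3x5. Both 2&4? no. Sum: 0

Answer: 0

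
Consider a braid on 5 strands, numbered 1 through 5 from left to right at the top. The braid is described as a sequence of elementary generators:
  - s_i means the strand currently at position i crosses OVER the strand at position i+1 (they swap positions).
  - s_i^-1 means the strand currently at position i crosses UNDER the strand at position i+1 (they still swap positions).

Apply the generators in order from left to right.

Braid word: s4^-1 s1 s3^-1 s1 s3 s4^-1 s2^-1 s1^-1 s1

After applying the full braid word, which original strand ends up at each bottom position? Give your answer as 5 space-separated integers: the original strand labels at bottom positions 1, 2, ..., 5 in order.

Gen 1 (s4^-1): strand 4 crosses under strand 5. Perm now: [1 2 3 5 4]
Gen 2 (s1): strand 1 crosses over strand 2. Perm now: [2 1 3 5 4]
Gen 3 (s3^-1): strand 3 crosses under strand 5. Perm now: [2 1 5 3 4]
Gen 4 (s1): strand 2 crosses over strand 1. Perm now: [1 2 5 3 4]
Gen 5 (s3): strand 5 crosses over strand 3. Perm now: [1 2 3 5 4]
Gen 6 (s4^-1): strand 5 crosses under strand 4. Perm now: [1 2 3 4 5]
Gen 7 (s2^-1): strand 2 crosses under strand 3. Perm now: [1 3 2 4 5]
Gen 8 (s1^-1): strand 1 crosses under strand 3. Perm now: [3 1 2 4 5]
Gen 9 (s1): strand 3 crosses over strand 1. Perm now: [1 3 2 4 5]

Answer: 1 3 2 4 5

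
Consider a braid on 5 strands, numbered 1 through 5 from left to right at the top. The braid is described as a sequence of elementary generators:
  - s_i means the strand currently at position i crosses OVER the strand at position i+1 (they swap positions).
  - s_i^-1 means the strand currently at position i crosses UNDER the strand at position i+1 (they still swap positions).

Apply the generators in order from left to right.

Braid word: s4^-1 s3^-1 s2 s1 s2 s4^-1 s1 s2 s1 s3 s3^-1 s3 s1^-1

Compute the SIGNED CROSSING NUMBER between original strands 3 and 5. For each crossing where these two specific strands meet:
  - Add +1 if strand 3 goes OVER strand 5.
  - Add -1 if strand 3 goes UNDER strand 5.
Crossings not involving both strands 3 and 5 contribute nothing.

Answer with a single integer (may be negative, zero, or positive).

Answer: -1

Derivation:
Gen 1: crossing 4x5. Both 3&5? no. Sum: 0
Gen 2: 3 under 5. Both 3&5? yes. Contrib: -1. Sum: -1
Gen 3: crossing 2x5. Both 3&5? no. Sum: -1
Gen 4: crossing 1x5. Both 3&5? no. Sum: -1
Gen 5: crossing 1x2. Both 3&5? no. Sum: -1
Gen 6: crossing 3x4. Both 3&5? no. Sum: -1
Gen 7: crossing 5x2. Both 3&5? no. Sum: -1
Gen 8: crossing 5x1. Both 3&5? no. Sum: -1
Gen 9: crossing 2x1. Both 3&5? no. Sum: -1
Gen 10: crossing 5x4. Both 3&5? no. Sum: -1
Gen 11: crossing 4x5. Both 3&5? no. Sum: -1
Gen 12: crossing 5x4. Both 3&5? no. Sum: -1
Gen 13: crossing 1x2. Both 3&5? no. Sum: -1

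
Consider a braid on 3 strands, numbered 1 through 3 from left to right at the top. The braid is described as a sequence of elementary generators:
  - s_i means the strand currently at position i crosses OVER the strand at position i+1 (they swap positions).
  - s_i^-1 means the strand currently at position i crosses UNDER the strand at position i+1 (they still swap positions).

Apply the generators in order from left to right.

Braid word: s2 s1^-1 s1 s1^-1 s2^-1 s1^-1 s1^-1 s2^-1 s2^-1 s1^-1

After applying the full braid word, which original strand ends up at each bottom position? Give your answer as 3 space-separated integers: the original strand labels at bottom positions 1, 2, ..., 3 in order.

Answer: 2 3 1

Derivation:
Gen 1 (s2): strand 2 crosses over strand 3. Perm now: [1 3 2]
Gen 2 (s1^-1): strand 1 crosses under strand 3. Perm now: [3 1 2]
Gen 3 (s1): strand 3 crosses over strand 1. Perm now: [1 3 2]
Gen 4 (s1^-1): strand 1 crosses under strand 3. Perm now: [3 1 2]
Gen 5 (s2^-1): strand 1 crosses under strand 2. Perm now: [3 2 1]
Gen 6 (s1^-1): strand 3 crosses under strand 2. Perm now: [2 3 1]
Gen 7 (s1^-1): strand 2 crosses under strand 3. Perm now: [3 2 1]
Gen 8 (s2^-1): strand 2 crosses under strand 1. Perm now: [3 1 2]
Gen 9 (s2^-1): strand 1 crosses under strand 2. Perm now: [3 2 1]
Gen 10 (s1^-1): strand 3 crosses under strand 2. Perm now: [2 3 1]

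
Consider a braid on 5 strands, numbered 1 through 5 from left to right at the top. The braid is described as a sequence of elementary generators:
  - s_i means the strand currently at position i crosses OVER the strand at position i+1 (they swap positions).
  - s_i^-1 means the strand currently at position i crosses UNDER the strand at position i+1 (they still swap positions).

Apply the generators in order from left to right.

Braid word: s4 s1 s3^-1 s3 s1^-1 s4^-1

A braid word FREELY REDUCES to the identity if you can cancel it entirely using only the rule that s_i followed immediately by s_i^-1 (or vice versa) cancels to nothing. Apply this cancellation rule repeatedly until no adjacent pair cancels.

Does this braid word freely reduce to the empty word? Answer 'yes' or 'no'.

Answer: yes

Derivation:
Gen 1 (s4): push. Stack: [s4]
Gen 2 (s1): push. Stack: [s4 s1]
Gen 3 (s3^-1): push. Stack: [s4 s1 s3^-1]
Gen 4 (s3): cancels prior s3^-1. Stack: [s4 s1]
Gen 5 (s1^-1): cancels prior s1. Stack: [s4]
Gen 6 (s4^-1): cancels prior s4. Stack: []
Reduced word: (empty)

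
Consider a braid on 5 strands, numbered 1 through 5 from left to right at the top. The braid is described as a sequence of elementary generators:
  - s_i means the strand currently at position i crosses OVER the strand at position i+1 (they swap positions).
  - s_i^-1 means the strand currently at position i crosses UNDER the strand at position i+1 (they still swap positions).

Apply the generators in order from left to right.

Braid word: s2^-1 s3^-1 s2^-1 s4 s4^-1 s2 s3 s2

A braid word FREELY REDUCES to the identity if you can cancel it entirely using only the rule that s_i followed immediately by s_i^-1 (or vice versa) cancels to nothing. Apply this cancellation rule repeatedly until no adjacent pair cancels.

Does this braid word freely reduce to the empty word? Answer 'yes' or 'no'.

Gen 1 (s2^-1): push. Stack: [s2^-1]
Gen 2 (s3^-1): push. Stack: [s2^-1 s3^-1]
Gen 3 (s2^-1): push. Stack: [s2^-1 s3^-1 s2^-1]
Gen 4 (s4): push. Stack: [s2^-1 s3^-1 s2^-1 s4]
Gen 5 (s4^-1): cancels prior s4. Stack: [s2^-1 s3^-1 s2^-1]
Gen 6 (s2): cancels prior s2^-1. Stack: [s2^-1 s3^-1]
Gen 7 (s3): cancels prior s3^-1. Stack: [s2^-1]
Gen 8 (s2): cancels prior s2^-1. Stack: []
Reduced word: (empty)

Answer: yes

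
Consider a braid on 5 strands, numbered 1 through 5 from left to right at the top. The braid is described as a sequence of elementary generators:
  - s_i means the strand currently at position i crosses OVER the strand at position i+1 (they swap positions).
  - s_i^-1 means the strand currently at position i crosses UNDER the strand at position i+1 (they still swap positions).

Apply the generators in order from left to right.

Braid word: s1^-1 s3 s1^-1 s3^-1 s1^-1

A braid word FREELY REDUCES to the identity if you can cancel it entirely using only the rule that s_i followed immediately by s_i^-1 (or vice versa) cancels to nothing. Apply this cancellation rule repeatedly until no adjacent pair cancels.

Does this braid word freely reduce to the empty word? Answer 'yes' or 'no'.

Gen 1 (s1^-1): push. Stack: [s1^-1]
Gen 2 (s3): push. Stack: [s1^-1 s3]
Gen 3 (s1^-1): push. Stack: [s1^-1 s3 s1^-1]
Gen 4 (s3^-1): push. Stack: [s1^-1 s3 s1^-1 s3^-1]
Gen 5 (s1^-1): push. Stack: [s1^-1 s3 s1^-1 s3^-1 s1^-1]
Reduced word: s1^-1 s3 s1^-1 s3^-1 s1^-1

Answer: no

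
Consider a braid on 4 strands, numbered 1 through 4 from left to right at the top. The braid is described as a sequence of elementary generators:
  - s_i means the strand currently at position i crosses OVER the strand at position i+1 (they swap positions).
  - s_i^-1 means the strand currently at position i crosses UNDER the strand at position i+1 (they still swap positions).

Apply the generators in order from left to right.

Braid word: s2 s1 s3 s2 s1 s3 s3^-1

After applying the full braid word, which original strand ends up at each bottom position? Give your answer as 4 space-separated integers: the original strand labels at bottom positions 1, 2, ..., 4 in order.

Gen 1 (s2): strand 2 crosses over strand 3. Perm now: [1 3 2 4]
Gen 2 (s1): strand 1 crosses over strand 3. Perm now: [3 1 2 4]
Gen 3 (s3): strand 2 crosses over strand 4. Perm now: [3 1 4 2]
Gen 4 (s2): strand 1 crosses over strand 4. Perm now: [3 4 1 2]
Gen 5 (s1): strand 3 crosses over strand 4. Perm now: [4 3 1 2]
Gen 6 (s3): strand 1 crosses over strand 2. Perm now: [4 3 2 1]
Gen 7 (s3^-1): strand 2 crosses under strand 1. Perm now: [4 3 1 2]

Answer: 4 3 1 2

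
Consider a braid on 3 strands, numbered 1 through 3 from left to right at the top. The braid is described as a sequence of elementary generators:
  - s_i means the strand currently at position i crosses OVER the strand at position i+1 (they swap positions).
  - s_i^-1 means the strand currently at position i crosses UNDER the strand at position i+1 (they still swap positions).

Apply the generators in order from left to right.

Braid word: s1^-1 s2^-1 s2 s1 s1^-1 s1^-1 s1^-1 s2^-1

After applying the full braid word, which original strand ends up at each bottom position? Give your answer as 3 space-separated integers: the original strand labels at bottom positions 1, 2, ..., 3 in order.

Answer: 2 3 1

Derivation:
Gen 1 (s1^-1): strand 1 crosses under strand 2. Perm now: [2 1 3]
Gen 2 (s2^-1): strand 1 crosses under strand 3. Perm now: [2 3 1]
Gen 3 (s2): strand 3 crosses over strand 1. Perm now: [2 1 3]
Gen 4 (s1): strand 2 crosses over strand 1. Perm now: [1 2 3]
Gen 5 (s1^-1): strand 1 crosses under strand 2. Perm now: [2 1 3]
Gen 6 (s1^-1): strand 2 crosses under strand 1. Perm now: [1 2 3]
Gen 7 (s1^-1): strand 1 crosses under strand 2. Perm now: [2 1 3]
Gen 8 (s2^-1): strand 1 crosses under strand 3. Perm now: [2 3 1]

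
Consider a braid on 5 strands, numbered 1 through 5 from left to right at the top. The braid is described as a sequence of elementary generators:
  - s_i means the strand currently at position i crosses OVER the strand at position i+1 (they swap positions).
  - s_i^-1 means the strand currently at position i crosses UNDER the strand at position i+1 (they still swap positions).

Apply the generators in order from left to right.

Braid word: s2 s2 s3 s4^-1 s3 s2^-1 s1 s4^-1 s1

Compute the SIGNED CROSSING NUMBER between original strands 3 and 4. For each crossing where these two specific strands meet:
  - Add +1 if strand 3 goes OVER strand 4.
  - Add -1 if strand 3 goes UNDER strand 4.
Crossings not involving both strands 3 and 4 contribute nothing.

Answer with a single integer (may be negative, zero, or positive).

Answer: 2

Derivation:
Gen 1: crossing 2x3. Both 3&4? no. Sum: 0
Gen 2: crossing 3x2. Both 3&4? no. Sum: 0
Gen 3: 3 over 4. Both 3&4? yes. Contrib: +1. Sum: 1
Gen 4: crossing 3x5. Both 3&4? no. Sum: 1
Gen 5: crossing 4x5. Both 3&4? no. Sum: 1
Gen 6: crossing 2x5. Both 3&4? no. Sum: 1
Gen 7: crossing 1x5. Both 3&4? no. Sum: 1
Gen 8: 4 under 3. Both 3&4? yes. Contrib: +1. Sum: 2
Gen 9: crossing 5x1. Both 3&4? no. Sum: 2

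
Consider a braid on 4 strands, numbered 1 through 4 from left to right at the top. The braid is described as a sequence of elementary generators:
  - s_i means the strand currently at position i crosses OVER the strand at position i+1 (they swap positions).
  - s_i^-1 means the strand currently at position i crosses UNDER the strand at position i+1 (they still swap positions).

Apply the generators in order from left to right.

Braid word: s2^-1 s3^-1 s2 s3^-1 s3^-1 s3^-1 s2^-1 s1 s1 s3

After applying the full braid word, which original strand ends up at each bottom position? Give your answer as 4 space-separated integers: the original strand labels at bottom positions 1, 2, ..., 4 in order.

Gen 1 (s2^-1): strand 2 crosses under strand 3. Perm now: [1 3 2 4]
Gen 2 (s3^-1): strand 2 crosses under strand 4. Perm now: [1 3 4 2]
Gen 3 (s2): strand 3 crosses over strand 4. Perm now: [1 4 3 2]
Gen 4 (s3^-1): strand 3 crosses under strand 2. Perm now: [1 4 2 3]
Gen 5 (s3^-1): strand 2 crosses under strand 3. Perm now: [1 4 3 2]
Gen 6 (s3^-1): strand 3 crosses under strand 2. Perm now: [1 4 2 3]
Gen 7 (s2^-1): strand 4 crosses under strand 2. Perm now: [1 2 4 3]
Gen 8 (s1): strand 1 crosses over strand 2. Perm now: [2 1 4 3]
Gen 9 (s1): strand 2 crosses over strand 1. Perm now: [1 2 4 3]
Gen 10 (s3): strand 4 crosses over strand 3. Perm now: [1 2 3 4]

Answer: 1 2 3 4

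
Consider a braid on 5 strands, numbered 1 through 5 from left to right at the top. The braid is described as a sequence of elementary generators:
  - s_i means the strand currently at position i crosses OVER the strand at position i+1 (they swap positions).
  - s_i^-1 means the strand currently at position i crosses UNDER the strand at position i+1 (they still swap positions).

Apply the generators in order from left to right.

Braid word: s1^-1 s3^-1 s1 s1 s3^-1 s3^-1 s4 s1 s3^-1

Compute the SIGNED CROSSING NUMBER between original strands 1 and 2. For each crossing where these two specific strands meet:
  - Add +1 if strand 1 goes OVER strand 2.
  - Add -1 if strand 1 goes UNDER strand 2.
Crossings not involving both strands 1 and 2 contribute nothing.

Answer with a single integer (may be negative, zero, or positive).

Answer: -2

Derivation:
Gen 1: 1 under 2. Both 1&2? yes. Contrib: -1. Sum: -1
Gen 2: crossing 3x4. Both 1&2? no. Sum: -1
Gen 3: 2 over 1. Both 1&2? yes. Contrib: -1. Sum: -2
Gen 4: 1 over 2. Both 1&2? yes. Contrib: +1. Sum: -1
Gen 5: crossing 4x3. Both 1&2? no. Sum: -1
Gen 6: crossing 3x4. Both 1&2? no. Sum: -1
Gen 7: crossing 3x5. Both 1&2? no. Sum: -1
Gen 8: 2 over 1. Both 1&2? yes. Contrib: -1. Sum: -2
Gen 9: crossing 4x5. Both 1&2? no. Sum: -2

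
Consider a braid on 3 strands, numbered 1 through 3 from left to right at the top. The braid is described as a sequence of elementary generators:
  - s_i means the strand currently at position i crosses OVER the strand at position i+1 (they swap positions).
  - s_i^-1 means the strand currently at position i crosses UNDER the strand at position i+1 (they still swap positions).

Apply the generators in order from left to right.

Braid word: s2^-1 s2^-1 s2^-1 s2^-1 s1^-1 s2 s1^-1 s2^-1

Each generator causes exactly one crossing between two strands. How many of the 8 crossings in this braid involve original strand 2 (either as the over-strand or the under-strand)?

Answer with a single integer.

Gen 1: crossing 2x3. Involves strand 2? yes. Count so far: 1
Gen 2: crossing 3x2. Involves strand 2? yes. Count so far: 2
Gen 3: crossing 2x3. Involves strand 2? yes. Count so far: 3
Gen 4: crossing 3x2. Involves strand 2? yes. Count so far: 4
Gen 5: crossing 1x2. Involves strand 2? yes. Count so far: 5
Gen 6: crossing 1x3. Involves strand 2? no. Count so far: 5
Gen 7: crossing 2x3. Involves strand 2? yes. Count so far: 6
Gen 8: crossing 2x1. Involves strand 2? yes. Count so far: 7

Answer: 7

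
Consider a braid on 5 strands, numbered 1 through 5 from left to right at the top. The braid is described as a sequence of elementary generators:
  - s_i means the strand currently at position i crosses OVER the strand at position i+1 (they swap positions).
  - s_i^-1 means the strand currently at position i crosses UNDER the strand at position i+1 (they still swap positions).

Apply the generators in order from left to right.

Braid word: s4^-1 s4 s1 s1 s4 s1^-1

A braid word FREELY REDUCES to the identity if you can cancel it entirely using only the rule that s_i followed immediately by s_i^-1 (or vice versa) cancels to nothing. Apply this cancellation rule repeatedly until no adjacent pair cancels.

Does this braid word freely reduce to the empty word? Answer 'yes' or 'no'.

Gen 1 (s4^-1): push. Stack: [s4^-1]
Gen 2 (s4): cancels prior s4^-1. Stack: []
Gen 3 (s1): push. Stack: [s1]
Gen 4 (s1): push. Stack: [s1 s1]
Gen 5 (s4): push. Stack: [s1 s1 s4]
Gen 6 (s1^-1): push. Stack: [s1 s1 s4 s1^-1]
Reduced word: s1 s1 s4 s1^-1

Answer: no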